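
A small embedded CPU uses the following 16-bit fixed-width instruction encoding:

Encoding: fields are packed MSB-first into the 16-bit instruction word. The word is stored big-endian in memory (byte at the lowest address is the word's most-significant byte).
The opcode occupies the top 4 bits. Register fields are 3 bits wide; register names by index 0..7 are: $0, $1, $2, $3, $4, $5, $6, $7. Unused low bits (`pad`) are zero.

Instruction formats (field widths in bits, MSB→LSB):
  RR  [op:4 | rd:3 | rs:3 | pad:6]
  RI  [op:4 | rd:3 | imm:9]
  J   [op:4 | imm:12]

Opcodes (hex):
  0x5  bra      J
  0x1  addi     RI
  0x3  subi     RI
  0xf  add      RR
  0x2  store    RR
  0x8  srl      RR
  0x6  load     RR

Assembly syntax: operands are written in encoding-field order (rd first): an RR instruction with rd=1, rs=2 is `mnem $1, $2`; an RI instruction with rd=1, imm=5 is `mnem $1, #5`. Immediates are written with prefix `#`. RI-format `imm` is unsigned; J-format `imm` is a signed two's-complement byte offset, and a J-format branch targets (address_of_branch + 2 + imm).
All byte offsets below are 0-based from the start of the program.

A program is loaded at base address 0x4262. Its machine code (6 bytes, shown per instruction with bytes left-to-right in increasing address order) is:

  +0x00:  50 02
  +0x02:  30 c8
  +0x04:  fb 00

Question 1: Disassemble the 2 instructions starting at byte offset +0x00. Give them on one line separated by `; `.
+0x00: 50 02 ⇒ word 0x5002 (big)
  top 4b → 0x5 → bra [J]
  [11:0] imm=2 = #2
+0x02: 30 c8 ⇒ word 0x30c8 (big)
  top 4b → 0x3 → subi [RI]
  [11:9] rd=0 = $0
  [8:0] imm=200 = #200

bra #2; subi $0, #200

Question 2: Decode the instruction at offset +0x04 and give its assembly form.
add $5, $4

off 0x04: read fb 00 as big → 0xfb00
  opcode bits[15:12]=0xf: add/RR
  [11:9] rd=5 = $5
  [8:6] rs=4 = $4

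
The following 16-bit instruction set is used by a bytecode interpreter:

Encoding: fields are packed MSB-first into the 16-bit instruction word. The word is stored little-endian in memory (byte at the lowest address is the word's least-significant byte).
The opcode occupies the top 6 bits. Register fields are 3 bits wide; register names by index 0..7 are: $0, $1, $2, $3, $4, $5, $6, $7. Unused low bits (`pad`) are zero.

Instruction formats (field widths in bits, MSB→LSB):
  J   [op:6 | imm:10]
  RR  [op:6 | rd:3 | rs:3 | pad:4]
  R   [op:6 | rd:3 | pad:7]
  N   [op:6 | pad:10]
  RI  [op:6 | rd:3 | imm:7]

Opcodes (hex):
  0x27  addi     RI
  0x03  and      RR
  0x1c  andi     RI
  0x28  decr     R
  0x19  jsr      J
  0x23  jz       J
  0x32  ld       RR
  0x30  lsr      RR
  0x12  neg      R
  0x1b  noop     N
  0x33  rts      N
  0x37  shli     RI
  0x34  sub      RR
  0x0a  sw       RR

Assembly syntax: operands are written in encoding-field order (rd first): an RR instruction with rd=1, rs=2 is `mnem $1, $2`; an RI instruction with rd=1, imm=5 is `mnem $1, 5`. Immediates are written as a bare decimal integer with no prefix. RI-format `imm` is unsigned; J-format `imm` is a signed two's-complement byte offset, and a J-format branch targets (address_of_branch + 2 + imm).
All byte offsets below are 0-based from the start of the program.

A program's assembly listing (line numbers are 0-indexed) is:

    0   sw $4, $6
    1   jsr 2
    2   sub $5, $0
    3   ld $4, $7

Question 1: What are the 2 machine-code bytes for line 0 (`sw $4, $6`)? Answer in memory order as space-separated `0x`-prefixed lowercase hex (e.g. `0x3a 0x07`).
0x60 0x2a

0. sw fields op=0xa:6|rd=4:3|rs=6:3|pad=0:4 → word 2a60h → 60 2a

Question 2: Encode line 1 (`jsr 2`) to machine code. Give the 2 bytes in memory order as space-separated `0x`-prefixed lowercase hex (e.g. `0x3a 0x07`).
L1: jsr op=0x19:6|imm=2:10 ⇒ 0x6402 ⇒ little 02 64

0x02 0x64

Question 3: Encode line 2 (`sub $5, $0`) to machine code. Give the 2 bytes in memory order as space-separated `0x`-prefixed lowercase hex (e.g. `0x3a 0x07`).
0x80 0xd2

L2: sub op=0x34:6|rd=5:3|rs=0:3|pad=0:4 ⇒ 0xd280 ⇒ little 80 d2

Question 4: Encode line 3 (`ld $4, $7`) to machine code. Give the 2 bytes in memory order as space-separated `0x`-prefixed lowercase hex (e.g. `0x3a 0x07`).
0x70 0xca

line 3 (ld): pack op=0x32:6|rd=4:3|rs=7:3|pad=0:4 = 0xca70; little→ 70 ca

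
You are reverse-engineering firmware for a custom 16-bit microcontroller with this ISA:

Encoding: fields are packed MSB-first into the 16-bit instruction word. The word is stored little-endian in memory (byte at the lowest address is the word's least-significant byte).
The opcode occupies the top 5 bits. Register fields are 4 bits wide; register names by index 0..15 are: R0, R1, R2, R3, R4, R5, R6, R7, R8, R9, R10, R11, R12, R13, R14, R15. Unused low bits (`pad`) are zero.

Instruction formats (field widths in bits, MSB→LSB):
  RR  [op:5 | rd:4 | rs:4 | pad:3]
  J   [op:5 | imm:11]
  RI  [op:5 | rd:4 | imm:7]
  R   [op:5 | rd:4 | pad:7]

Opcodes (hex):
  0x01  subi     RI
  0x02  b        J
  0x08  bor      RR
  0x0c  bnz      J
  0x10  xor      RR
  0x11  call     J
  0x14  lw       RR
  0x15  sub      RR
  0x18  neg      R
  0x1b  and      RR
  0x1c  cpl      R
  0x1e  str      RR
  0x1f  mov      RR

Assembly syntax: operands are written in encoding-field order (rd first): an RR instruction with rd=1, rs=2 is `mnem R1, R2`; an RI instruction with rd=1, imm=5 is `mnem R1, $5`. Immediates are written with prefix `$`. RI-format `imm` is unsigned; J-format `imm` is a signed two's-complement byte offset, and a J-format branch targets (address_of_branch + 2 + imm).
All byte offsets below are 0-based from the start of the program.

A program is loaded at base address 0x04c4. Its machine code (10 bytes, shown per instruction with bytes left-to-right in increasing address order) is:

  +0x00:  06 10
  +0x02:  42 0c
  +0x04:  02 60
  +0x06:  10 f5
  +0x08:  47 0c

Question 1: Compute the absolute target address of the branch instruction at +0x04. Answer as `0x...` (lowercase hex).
off 0x04: read 02 60 as little → 0x6002
  top 5b → 0xc → bnz [J]
  imm: (w>>0)&0x7ff=0x2 → $2
  target = base 0x04c4 + off 0x04 + 2 + imm 2 = 0x04cc

0x04cc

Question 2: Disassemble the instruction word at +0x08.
subi R8, $71

off 0x08: read 47 0c as little → 0x0c47
  top 5b → 0x1 → subi [RI]
  rd@[10:7]=0x8 ⇒ R8
  imm@[6:0]=0x47 ⇒ $71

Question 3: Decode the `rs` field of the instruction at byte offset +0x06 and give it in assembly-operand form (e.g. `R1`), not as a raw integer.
R2

off 0x06: read 10 f5 as little → 0xf510
  opcode bits[15:11]=0x1e: str/RR
  rd@[10:7]=0xa ⇒ R10
  rs@[6:3]=0x2 ⇒ R2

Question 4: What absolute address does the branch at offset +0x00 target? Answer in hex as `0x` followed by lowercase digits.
@+00  little-endian(06 10) = 0x1006
  top 5b → 0x2 → b [J]
  [10:0] imm=6 = $6
  target = base 0x04c4 + off 0x00 + 2 + imm 6 = 0x04cc

0x04cc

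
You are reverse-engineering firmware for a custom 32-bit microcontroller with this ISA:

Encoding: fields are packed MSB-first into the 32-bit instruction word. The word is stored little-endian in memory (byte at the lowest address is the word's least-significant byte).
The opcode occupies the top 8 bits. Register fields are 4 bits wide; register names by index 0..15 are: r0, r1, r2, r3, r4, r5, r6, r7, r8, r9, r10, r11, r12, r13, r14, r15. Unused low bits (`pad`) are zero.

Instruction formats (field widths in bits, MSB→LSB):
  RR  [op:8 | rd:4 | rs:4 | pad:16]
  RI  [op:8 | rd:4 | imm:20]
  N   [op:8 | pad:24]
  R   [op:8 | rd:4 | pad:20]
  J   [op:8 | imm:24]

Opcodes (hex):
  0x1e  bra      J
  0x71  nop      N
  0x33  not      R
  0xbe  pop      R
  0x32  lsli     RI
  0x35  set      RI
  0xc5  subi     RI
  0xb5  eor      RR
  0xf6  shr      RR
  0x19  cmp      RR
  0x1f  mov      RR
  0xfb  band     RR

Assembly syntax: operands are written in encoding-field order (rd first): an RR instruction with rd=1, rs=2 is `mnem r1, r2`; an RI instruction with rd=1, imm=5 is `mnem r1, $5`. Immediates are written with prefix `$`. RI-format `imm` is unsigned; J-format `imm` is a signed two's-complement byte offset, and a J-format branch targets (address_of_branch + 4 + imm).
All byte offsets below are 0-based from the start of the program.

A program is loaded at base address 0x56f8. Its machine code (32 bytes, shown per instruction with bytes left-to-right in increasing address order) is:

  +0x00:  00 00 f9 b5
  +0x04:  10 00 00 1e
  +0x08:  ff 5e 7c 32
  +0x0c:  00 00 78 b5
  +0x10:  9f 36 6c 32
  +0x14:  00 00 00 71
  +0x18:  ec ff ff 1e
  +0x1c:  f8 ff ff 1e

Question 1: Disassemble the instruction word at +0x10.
lsli r6, $800415

@+10  little-endian(9f 36 6c 32) = 0x326c369f
  top 8b → 0x32 → lsli [RI]
  rd: (w>>20)&0xf=0x6 → r6
  imm: (w>>0)&0xfffff=0xc369f → $800415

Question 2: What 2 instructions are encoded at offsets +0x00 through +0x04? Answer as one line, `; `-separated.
off 0x00: read 00 00 f9 b5 as little → 0xb5f90000
  opcode bits[31:24]=0xb5: eor/RR
  rd: (w>>20)&0xf=0xf → r15
  rs: (w>>16)&0xf=0x9 → r9
off 0x04: read 10 00 00 1e as little → 0x1e000010
  opcode bits[31:24]=0x1e: bra/J
  imm: (w>>0)&0xffffff=0x10 → $16

eor r15, r9; bra $16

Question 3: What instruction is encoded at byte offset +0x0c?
eor r7, r8

off 0x0c: read 00 00 78 b5 as little → 0xb5780000
  op=0xb5780000>>24=0xb5 ⇒ eor (RR)
  rd: (w>>20)&0xf=0x7 → r7
  rs: (w>>16)&0xf=0x8 → r8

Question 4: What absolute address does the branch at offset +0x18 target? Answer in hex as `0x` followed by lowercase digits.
0x5700

@+18  little-endian(ec ff ff 1e) = 0x1effffec
  opcode bits[31:24]=0x1e: bra/J
  [23:0] imm=16777196 (s24→-20) = $-20
  target = base 0x56f8 + off 0x18 + 4 + imm -20 = 0x5700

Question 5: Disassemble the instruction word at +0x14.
nop

+0x14: 00 00 00 71 ⇒ word 0x71000000 (little)
  opcode bits[31:24]=0x71: nop/N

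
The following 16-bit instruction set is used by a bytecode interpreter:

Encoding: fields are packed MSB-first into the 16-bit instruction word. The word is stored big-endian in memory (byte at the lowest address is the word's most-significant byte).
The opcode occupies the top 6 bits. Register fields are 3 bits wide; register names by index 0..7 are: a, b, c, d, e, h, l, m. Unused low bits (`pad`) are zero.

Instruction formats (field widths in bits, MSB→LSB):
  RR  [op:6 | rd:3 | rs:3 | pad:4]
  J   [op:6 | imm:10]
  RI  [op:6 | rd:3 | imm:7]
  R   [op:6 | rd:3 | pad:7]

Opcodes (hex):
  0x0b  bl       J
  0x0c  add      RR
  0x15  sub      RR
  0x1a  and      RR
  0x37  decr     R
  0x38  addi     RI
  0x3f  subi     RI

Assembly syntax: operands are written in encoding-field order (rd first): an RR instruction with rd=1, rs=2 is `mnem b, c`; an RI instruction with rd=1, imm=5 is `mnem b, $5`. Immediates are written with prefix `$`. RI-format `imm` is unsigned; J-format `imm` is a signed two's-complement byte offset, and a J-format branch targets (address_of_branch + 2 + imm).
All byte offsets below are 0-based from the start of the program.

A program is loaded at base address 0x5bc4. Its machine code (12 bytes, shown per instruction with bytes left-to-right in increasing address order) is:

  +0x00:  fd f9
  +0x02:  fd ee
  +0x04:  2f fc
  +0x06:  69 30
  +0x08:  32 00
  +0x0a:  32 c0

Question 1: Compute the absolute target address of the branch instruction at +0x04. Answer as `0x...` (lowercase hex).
@+04  big-endian(2f fc) = 0x2ffc
  opcode bits[15:10]=0xb: bl/J
  imm: (w>>0)&0x3ff=0x3fc (s10→-4) → $-4
  target = base 0x5bc4 + off 0x04 + 2 + imm -4 = 0x5bc6

0x5bc6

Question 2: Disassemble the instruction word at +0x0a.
add h, e

@+0a  big-endian(32 c0) = 0x32c0
  top 6b → 0xc → add [RR]
  rd@[9:7]=0x5 ⇒ h
  rs@[6:4]=0x4 ⇒ e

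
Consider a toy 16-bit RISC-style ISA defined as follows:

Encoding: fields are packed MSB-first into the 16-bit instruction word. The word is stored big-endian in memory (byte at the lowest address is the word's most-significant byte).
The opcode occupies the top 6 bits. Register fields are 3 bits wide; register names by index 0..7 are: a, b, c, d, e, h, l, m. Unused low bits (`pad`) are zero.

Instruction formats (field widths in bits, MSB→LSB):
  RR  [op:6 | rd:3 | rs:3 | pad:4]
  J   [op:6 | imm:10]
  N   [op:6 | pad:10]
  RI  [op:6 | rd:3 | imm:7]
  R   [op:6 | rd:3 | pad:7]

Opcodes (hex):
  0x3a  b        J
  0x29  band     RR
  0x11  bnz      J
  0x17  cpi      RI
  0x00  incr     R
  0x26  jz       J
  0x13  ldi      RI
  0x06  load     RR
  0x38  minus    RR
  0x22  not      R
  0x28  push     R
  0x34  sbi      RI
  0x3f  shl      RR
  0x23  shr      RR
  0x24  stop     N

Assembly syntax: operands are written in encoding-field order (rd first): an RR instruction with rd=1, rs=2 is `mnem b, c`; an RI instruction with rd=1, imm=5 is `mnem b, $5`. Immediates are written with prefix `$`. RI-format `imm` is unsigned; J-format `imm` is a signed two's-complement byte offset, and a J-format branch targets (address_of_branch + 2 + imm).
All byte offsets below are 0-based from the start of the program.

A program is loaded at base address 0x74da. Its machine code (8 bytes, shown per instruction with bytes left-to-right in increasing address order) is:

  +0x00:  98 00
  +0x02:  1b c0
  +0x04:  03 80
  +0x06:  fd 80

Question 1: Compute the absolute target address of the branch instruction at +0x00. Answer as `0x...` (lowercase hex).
0x74dc

off 0x00: read 98 00 as big → 0x9800
  opcode bits[15:10]=0x26: jz/J
  [9:0] imm=0 = $0
  target = base 0x74da + off 0x00 + 2 + imm 0 = 0x74dc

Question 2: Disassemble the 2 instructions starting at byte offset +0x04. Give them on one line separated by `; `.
@+04  big-endian(03 80) = 0x0380
  opcode bits[15:10]=0x0: incr/R
  rd@[9:7]=0x7 ⇒ m
@+06  big-endian(fd 80) = 0xfd80
  opcode bits[15:10]=0x3f: shl/RR
  rd@[9:7]=0x3 ⇒ d
  rs@[6:4]=0x0 ⇒ a

incr m; shl d, a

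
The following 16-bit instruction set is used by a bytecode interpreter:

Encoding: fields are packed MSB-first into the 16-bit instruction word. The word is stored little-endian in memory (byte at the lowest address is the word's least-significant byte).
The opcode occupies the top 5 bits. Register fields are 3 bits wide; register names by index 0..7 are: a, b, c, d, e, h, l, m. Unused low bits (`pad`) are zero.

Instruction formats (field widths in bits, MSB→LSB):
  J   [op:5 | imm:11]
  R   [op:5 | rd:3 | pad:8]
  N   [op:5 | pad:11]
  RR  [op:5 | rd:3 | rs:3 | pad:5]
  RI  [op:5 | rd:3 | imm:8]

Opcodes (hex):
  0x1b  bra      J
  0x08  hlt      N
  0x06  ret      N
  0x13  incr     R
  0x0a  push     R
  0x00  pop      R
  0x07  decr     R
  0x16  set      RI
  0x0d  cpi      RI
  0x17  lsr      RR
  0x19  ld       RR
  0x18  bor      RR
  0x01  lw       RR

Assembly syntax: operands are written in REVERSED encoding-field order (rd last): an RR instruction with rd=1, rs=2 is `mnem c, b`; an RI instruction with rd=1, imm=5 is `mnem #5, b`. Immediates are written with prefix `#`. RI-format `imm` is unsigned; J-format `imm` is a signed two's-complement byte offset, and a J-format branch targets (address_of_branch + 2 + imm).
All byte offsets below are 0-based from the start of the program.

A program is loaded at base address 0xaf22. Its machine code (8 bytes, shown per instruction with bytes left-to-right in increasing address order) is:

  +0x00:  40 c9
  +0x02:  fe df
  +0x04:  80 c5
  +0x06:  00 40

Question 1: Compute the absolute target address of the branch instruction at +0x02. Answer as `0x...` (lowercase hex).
0xaf24

off 0x02: read fe df as little → 0xdffe
  opcode bits[15:11]=0x1b: bra/J
  [10:0] imm=2046 (s11→-2) = #-2
  target = base 0xaf22 + off 0x02 + 2 + imm -2 = 0xaf24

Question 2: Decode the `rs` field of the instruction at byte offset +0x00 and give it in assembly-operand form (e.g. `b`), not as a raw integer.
off 0x00: read 40 c9 as little → 0xc940
  top 5b → 0x19 → ld [RR]
  rd: (w>>8)&0x7=0x1 → b
  rs: (w>>5)&0x7=0x2 → c

c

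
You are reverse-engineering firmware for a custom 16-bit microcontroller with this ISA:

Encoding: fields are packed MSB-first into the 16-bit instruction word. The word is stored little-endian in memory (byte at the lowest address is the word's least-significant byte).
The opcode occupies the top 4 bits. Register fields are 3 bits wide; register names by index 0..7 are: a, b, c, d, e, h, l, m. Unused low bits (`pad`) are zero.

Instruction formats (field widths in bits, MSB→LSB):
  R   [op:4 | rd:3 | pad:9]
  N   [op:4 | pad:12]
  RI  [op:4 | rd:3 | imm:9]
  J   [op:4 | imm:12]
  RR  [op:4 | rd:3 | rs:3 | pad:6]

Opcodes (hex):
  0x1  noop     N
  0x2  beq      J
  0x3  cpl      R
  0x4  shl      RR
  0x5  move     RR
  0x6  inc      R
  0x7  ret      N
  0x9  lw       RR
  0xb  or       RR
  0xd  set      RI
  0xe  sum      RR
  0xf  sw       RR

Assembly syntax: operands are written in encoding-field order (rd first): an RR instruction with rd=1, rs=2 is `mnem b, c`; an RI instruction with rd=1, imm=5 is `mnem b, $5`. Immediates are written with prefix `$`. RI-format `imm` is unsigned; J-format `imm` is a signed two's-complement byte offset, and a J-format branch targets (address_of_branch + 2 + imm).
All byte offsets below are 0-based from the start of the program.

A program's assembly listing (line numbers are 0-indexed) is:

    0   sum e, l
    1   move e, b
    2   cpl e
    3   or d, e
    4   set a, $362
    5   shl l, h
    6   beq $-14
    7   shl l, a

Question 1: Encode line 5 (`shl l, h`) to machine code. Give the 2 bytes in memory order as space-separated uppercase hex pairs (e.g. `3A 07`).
L5: shl op=0x4:4|rd=6:3|rs=5:3|pad=0:6 ⇒ 0x4d40 ⇒ little 40 4d

40 4D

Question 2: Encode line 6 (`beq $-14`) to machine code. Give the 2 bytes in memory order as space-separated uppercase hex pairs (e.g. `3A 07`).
6. beq fields op=0x2:4|imm=-14:12 → word 2ff2h → f2 2f

F2 2F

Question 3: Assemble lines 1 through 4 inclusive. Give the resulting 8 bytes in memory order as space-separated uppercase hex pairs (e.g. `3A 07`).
1. move fields op=0x5:4|rd=4:3|rs=1:3|pad=0:6 → word 5840h → 40 58
2. cpl fields op=0x3:4|rd=4:3|pad=0:9 → word 3800h → 00 38
3. or fields op=0xb:4|rd=3:3|rs=4:3|pad=0:6 → word b700h → 00 b7
4. set fields op=0xd:4|rd=0:3|imm=362:9 → word d16ah → 6a d1

40 58 00 38 00 B7 6A D1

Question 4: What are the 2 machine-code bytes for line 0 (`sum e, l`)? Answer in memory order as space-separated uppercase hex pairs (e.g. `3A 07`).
0. sum fields op=0xe:4|rd=4:3|rs=6:3|pad=0:6 → word e980h → 80 e9

80 E9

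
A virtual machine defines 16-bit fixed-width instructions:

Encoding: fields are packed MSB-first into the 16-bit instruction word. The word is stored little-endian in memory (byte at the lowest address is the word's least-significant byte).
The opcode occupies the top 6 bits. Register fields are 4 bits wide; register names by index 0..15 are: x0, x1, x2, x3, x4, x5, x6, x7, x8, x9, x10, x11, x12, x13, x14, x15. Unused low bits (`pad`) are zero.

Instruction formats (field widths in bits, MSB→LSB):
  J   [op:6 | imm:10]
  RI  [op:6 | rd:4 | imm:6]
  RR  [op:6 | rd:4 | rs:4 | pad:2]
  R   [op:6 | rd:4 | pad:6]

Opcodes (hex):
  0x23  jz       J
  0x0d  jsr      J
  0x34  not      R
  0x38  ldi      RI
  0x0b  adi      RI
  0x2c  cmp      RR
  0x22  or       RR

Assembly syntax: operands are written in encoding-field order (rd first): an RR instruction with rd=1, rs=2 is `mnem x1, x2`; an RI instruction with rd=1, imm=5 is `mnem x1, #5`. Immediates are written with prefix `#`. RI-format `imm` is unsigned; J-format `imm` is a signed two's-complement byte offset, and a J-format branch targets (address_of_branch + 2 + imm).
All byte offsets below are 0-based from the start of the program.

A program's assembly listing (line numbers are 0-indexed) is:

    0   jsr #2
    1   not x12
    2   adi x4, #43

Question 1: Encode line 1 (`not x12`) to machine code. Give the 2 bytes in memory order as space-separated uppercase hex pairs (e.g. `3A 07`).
line 1 (not): pack op=0x34:6|rd=12:4|pad=0:6 = 0xd300; little→ 00 d3

00 D3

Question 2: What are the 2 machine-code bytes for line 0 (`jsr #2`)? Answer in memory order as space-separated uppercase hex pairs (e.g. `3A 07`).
L0: jsr op=0xd:6|imm=2:10 ⇒ 0x3402 ⇒ little 02 34

02 34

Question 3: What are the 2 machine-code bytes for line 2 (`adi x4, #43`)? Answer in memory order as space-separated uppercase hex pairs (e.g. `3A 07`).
2B 2D

line 2 (adi): pack op=0xb:6|rd=4:4|imm=43:6 = 0x2d2b; little→ 2b 2d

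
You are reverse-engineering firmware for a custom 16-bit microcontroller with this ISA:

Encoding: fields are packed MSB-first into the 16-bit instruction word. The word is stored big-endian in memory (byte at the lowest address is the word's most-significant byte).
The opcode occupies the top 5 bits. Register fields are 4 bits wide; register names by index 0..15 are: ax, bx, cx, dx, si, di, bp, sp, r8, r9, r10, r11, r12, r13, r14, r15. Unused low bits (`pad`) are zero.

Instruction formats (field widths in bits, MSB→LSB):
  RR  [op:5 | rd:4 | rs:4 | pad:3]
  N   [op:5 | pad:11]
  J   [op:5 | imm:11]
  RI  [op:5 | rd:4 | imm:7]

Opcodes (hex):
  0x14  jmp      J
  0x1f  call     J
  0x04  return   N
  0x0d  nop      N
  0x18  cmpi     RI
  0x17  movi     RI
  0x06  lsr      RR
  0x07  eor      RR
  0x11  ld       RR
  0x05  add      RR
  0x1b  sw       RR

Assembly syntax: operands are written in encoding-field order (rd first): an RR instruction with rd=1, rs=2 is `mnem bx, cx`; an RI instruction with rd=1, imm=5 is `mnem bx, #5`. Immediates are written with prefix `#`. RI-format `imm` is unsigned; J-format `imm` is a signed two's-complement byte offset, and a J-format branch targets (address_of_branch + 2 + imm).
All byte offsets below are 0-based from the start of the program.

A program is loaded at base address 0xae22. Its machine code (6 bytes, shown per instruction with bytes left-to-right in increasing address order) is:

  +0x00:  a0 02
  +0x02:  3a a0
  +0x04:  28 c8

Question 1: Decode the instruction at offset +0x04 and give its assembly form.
@+04  big-endian(28 c8) = 0x28c8
  opcode bits[15:11]=0x5: add/RR
  [10:7] rd=1 = bx
  [6:3] rs=9 = r9

add bx, r9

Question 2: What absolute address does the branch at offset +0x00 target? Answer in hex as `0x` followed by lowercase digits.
0xae26

+0x00: a0 02 ⇒ word 0xa002 (big)
  opcode bits[15:11]=0x14: jmp/J
  [10:0] imm=2 = #2
  target = base 0xae22 + off 0x00 + 2 + imm 2 = 0xae26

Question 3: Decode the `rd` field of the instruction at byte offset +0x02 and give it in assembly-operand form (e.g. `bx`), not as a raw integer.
@+02  big-endian(3a a0) = 0x3aa0
  opcode bits[15:11]=0x7: eor/RR
  rd: (w>>7)&0xf=0x5 → di
  rs: (w>>3)&0xf=0x4 → si

di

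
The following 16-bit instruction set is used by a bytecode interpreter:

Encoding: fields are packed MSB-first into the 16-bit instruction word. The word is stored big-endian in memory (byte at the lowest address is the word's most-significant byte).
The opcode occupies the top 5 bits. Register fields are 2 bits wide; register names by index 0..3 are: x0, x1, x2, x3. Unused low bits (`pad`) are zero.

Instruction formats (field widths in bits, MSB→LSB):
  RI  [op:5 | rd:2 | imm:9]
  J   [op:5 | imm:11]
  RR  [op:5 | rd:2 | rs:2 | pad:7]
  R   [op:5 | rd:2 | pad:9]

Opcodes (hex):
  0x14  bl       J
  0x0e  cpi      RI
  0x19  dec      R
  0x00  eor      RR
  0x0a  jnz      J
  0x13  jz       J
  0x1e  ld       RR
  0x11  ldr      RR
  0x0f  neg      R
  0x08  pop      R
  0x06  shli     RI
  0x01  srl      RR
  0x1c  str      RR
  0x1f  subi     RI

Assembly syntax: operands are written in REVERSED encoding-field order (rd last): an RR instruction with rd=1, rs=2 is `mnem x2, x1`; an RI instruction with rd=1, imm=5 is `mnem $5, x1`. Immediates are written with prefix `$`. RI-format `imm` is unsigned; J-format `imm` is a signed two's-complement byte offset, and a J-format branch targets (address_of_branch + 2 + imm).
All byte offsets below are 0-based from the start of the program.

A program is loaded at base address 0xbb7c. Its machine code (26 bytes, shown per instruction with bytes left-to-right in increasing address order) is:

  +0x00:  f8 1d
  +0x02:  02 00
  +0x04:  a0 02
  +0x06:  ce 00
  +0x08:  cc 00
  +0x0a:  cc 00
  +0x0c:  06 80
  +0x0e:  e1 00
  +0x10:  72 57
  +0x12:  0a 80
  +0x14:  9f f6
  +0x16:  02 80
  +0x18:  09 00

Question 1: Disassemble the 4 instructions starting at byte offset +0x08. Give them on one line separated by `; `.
@+08  big-endian(cc 00) = 0xcc00
  opcode bits[15:11]=0x19: dec/R
  rd: (w>>9)&0x3=0x2 → x2
@+0a  big-endian(cc 00) = 0xcc00
  opcode bits[15:11]=0x19: dec/R
  rd: (w>>9)&0x3=0x2 → x2
@+0c  big-endian(06 80) = 0x0680
  opcode bits[15:11]=0x0: eor/RR
  rd: (w>>9)&0x3=0x3 → x3
  rs: (w>>7)&0x3=0x1 → x1
@+0e  big-endian(e1 00) = 0xe100
  opcode bits[15:11]=0x1c: str/RR
  rd: (w>>9)&0x3=0x0 → x0
  rs: (w>>7)&0x3=0x2 → x2

dec x2; dec x2; eor x1, x3; str x2, x0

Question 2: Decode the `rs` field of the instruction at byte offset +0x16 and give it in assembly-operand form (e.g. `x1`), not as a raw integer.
@+16  big-endian(02 80) = 0x0280
  opcode bits[15:11]=0x0: eor/RR
  rd: (w>>9)&0x3=0x1 → x1
  rs: (w>>7)&0x3=0x1 → x1

x1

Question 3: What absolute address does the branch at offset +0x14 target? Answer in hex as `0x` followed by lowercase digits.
0xbb88

[14] 9f f6 → 0x9ff6
  opcode bits[15:11]=0x13: jz/J
  imm@[10:0]=0x7f6 (s11→-10) ⇒ $-10
  target = base 0xbb7c + off 0x14 + 2 + imm -10 = 0xbb88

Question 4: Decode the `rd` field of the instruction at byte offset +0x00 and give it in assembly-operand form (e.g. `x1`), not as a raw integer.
x0

[00] f8 1d → 0xf81d
  opcode bits[15:11]=0x1f: subi/RI
  rd: (w>>9)&0x3=0x0 → x0
  imm: (w>>0)&0x1ff=0x1d → $29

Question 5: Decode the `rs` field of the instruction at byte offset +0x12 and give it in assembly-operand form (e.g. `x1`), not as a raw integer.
x1

@+12  big-endian(0a 80) = 0x0a80
  top 5b → 0x1 → srl [RR]
  rd@[10:9]=0x1 ⇒ x1
  rs@[8:7]=0x1 ⇒ x1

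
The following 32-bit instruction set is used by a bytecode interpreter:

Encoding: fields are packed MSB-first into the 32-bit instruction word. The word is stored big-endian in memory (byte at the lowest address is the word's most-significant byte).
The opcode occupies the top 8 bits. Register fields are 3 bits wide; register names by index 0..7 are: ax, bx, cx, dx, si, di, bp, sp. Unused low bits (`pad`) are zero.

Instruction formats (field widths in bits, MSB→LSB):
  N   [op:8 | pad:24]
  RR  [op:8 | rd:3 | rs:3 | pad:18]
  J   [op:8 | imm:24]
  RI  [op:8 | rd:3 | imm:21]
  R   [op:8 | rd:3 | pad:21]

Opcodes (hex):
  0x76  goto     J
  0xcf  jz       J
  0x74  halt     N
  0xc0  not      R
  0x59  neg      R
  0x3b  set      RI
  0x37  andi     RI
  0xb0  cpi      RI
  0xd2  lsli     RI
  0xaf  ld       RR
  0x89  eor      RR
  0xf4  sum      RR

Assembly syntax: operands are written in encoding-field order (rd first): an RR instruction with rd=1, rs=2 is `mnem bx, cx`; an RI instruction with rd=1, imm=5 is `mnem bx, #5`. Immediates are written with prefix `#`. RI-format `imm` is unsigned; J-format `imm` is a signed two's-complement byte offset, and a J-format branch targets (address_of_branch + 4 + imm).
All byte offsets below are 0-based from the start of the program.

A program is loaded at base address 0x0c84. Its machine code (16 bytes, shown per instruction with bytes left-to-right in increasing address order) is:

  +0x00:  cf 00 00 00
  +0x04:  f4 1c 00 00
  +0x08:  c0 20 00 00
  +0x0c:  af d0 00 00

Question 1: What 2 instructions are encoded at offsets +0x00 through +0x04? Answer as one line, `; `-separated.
[00] cf 00 00 00 → 0xcf000000
  top 8b → 0xcf → jz [J]
  imm@[23:0]=0x0 ⇒ #0
[04] f4 1c 00 00 → 0xf41c0000
  top 8b → 0xf4 → sum [RR]
  rd@[23:21]=0x0 ⇒ ax
  rs@[20:18]=0x7 ⇒ sp

jz #0; sum ax, sp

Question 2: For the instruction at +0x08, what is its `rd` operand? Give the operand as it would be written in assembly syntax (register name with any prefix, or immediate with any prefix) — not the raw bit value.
bx

[08] c0 20 00 00 → 0xc0200000
  opcode bits[31:24]=0xc0: not/R
  rd@[23:21]=0x1 ⇒ bx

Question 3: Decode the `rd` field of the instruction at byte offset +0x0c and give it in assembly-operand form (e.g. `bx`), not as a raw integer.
[0c] af d0 00 00 → 0xafd00000
  opcode bits[31:24]=0xaf: ld/RR
  rd: (w>>21)&0x7=0x6 → bp
  rs: (w>>18)&0x7=0x4 → si

bp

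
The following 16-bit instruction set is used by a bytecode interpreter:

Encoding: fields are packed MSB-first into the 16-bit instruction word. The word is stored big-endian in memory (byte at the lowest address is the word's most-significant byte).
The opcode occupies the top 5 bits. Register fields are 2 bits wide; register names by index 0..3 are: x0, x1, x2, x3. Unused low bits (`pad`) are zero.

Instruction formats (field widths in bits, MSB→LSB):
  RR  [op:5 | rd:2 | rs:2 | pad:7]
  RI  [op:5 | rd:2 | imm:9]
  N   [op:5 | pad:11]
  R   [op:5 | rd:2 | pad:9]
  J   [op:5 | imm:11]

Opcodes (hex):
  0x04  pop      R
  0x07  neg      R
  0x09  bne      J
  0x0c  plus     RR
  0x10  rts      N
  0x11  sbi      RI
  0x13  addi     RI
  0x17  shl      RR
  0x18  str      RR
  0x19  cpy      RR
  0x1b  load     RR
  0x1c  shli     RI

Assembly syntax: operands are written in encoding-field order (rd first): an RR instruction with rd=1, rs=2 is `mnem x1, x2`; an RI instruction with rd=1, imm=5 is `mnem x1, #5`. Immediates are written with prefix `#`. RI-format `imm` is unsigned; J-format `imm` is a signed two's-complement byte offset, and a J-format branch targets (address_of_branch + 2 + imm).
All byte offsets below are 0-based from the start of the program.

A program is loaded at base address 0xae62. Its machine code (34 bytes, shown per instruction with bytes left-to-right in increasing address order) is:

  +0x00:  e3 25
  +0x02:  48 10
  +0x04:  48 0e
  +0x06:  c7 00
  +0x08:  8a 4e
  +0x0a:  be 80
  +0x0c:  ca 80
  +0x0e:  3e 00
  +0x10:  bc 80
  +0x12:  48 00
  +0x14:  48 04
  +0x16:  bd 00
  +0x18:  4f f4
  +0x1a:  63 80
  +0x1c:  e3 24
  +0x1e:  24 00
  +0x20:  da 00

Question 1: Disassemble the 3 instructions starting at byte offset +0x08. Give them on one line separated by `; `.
sbi x1, #78; shl x3, x1; cpy x1, x1

+0x08: 8a 4e ⇒ word 0x8a4e (big)
  op=0x8a4e>>11=0x11 ⇒ sbi (RI)
  rd: (w>>9)&0x3=0x1 → x1
  imm: (w>>0)&0x1ff=0x4e → #78
+0x0a: be 80 ⇒ word 0xbe80 (big)
  op=0xbe80>>11=0x17 ⇒ shl (RR)
  rd: (w>>9)&0x3=0x3 → x3
  rs: (w>>7)&0x3=0x1 → x1
+0x0c: ca 80 ⇒ word 0xca80 (big)
  op=0xca80>>11=0x19 ⇒ cpy (RR)
  rd: (w>>9)&0x3=0x1 → x1
  rs: (w>>7)&0x3=0x1 → x1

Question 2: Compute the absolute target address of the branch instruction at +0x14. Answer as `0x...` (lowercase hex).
0xae7c

@+14  big-endian(48 04) = 0x4804
  top 5b → 0x9 → bne [J]
  [10:0] imm=4 = #4
  target = base 0xae62 + off 0x14 + 2 + imm 4 = 0xae7c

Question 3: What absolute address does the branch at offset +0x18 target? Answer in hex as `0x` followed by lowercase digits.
off 0x18: read 4f f4 as big → 0x4ff4
  opcode bits[15:11]=0x9: bne/J
  [10:0] imm=2036 (s11→-12) = #-12
  target = base 0xae62 + off 0x18 + 2 + imm -12 = 0xae70

0xae70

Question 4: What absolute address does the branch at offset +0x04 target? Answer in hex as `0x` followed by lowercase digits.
off 0x04: read 48 0e as big → 0x480e
  opcode bits[15:11]=0x9: bne/J
  [10:0] imm=14 = #14
  target = base 0xae62 + off 0x04 + 2 + imm 14 = 0xae76

0xae76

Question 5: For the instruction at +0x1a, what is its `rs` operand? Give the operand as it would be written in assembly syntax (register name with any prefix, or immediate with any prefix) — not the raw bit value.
x3

+0x1a: 63 80 ⇒ word 0x6380 (big)
  opcode bits[15:11]=0xc: plus/RR
  rd@[10:9]=0x1 ⇒ x1
  rs@[8:7]=0x3 ⇒ x3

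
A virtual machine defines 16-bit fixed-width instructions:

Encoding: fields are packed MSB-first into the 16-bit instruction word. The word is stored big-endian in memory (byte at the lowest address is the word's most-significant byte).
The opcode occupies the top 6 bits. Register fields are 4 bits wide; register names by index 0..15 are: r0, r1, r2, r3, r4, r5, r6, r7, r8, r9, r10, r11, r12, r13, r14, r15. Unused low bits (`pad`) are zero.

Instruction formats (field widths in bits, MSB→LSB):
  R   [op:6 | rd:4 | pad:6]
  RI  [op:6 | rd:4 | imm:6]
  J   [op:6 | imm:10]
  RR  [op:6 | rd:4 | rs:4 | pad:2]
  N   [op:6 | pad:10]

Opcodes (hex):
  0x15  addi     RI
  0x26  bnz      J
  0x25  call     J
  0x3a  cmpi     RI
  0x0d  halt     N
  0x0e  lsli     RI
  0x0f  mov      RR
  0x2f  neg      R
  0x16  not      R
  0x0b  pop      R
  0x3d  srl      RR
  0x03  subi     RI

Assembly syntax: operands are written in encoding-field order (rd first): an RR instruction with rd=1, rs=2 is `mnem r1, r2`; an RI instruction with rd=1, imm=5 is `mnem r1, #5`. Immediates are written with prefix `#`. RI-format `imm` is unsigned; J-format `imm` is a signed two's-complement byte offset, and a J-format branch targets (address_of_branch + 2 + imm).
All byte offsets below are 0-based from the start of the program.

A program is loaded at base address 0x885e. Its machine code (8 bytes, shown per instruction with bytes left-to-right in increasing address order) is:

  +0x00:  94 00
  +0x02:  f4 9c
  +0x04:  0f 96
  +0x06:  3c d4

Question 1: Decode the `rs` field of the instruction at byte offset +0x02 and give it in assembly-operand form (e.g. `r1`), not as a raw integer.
r7

+0x02: f4 9c ⇒ word 0xf49c (big)
  opcode bits[15:10]=0x3d: srl/RR
  rd@[9:6]=0x2 ⇒ r2
  rs@[5:2]=0x7 ⇒ r7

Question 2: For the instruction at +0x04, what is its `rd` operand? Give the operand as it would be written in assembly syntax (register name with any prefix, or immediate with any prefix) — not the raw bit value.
off 0x04: read 0f 96 as big → 0x0f96
  op=0x0f96>>10=0x3 ⇒ subi (RI)
  [9:6] rd=14 = r14
  [5:0] imm=22 = #22

r14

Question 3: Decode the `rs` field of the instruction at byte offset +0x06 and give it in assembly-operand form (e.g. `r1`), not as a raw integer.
+0x06: 3c d4 ⇒ word 0x3cd4 (big)
  opcode bits[15:10]=0xf: mov/RR
  [9:6] rd=3 = r3
  [5:2] rs=5 = r5

r5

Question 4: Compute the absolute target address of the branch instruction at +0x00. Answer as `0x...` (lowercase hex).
0x8860

[00] 94 00 → 0x9400
  op=0x9400>>10=0x25 ⇒ call (J)
  imm: (w>>0)&0x3ff=0x0 → #0
  target = base 0x885e + off 0x00 + 2 + imm 0 = 0x8860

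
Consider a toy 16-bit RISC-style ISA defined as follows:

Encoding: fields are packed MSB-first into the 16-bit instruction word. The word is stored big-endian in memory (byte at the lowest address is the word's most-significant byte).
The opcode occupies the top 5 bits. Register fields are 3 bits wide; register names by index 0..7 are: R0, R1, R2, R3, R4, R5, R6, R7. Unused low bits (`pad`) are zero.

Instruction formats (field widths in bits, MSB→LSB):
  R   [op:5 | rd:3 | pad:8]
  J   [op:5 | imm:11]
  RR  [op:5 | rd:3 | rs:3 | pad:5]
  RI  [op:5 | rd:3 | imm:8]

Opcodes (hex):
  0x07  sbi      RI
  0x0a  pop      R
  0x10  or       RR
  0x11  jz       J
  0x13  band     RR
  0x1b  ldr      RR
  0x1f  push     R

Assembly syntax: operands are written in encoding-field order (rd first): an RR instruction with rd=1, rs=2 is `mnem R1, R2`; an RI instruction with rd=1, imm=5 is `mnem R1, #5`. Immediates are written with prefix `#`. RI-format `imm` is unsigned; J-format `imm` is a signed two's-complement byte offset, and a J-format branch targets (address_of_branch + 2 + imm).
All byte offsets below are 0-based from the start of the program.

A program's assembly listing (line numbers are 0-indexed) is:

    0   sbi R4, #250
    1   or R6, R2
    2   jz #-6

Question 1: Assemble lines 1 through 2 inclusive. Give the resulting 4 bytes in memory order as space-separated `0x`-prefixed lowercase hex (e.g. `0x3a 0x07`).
0x86 0x40 0x8f 0xfa

L1: or op=0x10:5|rd=6:3|rs=2:3|pad=0:5 ⇒ 0x8640 ⇒ big 86 40
L2: jz op=0x11:5|imm=-6:11 ⇒ 0x8ffa ⇒ big 8f fa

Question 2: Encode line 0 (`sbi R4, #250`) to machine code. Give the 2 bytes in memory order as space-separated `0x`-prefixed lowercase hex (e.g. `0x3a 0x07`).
0. sbi fields op=0x7:5|rd=4:3|imm=250:8 → word 3cfah → 3c fa

0x3c 0xfa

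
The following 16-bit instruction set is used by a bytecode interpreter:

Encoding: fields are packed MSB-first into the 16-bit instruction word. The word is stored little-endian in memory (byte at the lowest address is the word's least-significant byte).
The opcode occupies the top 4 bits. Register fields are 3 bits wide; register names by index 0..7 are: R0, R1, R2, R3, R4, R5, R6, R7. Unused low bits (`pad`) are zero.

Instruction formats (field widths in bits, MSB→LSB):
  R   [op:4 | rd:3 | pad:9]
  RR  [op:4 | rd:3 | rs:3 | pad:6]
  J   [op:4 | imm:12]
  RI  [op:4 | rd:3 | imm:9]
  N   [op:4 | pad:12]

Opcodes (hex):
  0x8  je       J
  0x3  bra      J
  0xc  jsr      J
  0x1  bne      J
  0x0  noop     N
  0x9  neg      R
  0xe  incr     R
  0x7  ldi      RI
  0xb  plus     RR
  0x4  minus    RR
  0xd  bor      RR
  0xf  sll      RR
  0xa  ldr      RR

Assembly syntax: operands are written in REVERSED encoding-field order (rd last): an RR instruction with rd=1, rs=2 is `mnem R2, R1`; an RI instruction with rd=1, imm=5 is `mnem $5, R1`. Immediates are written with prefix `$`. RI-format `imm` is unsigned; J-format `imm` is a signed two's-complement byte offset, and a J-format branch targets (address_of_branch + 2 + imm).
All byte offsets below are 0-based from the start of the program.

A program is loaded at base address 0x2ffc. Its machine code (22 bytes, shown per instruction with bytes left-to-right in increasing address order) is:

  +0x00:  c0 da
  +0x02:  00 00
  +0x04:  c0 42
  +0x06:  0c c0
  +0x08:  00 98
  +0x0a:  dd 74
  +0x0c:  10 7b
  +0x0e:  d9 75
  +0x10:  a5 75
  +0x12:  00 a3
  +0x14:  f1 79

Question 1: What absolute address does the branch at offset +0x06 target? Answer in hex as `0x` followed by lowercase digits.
off 0x06: read 0c c0 as little → 0xc00c
  opcode bits[15:12]=0xc: jsr/J
  imm: (w>>0)&0xfff=0xc → $12
  target = base 0x2ffc + off 0x06 + 2 + imm 12 = 0x3010

0x3010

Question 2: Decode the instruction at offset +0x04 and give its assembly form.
off 0x04: read c0 42 as little → 0x42c0
  opcode bits[15:12]=0x4: minus/RR
  rd@[11:9]=0x1 ⇒ R1
  rs@[8:6]=0x3 ⇒ R3

minus R3, R1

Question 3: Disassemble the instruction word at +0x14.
@+14  little-endian(f1 79) = 0x79f1
  top 4b → 0x7 → ldi [RI]
  [11:9] rd=4 = R4
  [8:0] imm=497 = $497

ldi $497, R4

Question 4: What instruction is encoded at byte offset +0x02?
[02] 00 00 → 0x0000
  opcode bits[15:12]=0x0: noop/N

noop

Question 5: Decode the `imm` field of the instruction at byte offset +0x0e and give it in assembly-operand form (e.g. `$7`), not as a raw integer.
off 0x0e: read d9 75 as little → 0x75d9
  opcode bits[15:12]=0x7: ldi/RI
  rd@[11:9]=0x2 ⇒ R2
  imm@[8:0]=0x1d9 ⇒ $473

$473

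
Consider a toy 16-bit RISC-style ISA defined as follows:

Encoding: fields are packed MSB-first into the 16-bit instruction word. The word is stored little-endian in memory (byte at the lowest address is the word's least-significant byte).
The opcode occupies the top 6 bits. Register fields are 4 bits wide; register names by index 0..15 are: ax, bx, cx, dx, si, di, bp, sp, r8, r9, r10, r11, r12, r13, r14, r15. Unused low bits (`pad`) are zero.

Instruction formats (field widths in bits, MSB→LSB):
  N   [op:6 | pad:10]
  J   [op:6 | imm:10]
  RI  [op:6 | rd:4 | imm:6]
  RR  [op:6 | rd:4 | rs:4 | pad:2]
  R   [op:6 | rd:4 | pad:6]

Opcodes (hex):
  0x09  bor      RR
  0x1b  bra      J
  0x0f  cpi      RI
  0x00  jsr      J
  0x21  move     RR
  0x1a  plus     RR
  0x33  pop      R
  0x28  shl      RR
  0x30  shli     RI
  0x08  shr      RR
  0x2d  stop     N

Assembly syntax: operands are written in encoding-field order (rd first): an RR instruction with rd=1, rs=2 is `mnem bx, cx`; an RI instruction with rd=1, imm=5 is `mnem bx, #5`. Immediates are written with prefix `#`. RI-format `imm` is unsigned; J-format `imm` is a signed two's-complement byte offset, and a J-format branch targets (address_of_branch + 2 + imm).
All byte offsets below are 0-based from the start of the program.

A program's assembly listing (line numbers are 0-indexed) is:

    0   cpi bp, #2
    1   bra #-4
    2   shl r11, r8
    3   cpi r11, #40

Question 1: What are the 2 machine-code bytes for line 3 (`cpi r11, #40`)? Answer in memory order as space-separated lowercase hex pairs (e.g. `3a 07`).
e8 3e

L3: cpi op=0xf:6|rd=11:4|imm=40:6 ⇒ 0x3ee8 ⇒ little e8 3e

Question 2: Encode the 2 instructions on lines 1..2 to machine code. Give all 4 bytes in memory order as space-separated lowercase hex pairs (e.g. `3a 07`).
1. bra fields op=0x1b:6|imm=-4:10 → word 6ffch → fc 6f
2. shl fields op=0x28:6|rd=11:4|rs=8:4|pad=0:2 → word a2e0h → e0 a2

fc 6f e0 a2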